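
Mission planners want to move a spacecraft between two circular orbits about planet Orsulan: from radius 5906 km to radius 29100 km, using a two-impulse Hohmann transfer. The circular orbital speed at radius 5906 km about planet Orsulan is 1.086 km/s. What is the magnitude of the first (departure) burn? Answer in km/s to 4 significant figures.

From the circular-orbit relation v² = μ/r at r = 5906 km: μ = v²r = (1.086)² × 5906 = 6965.51 km³/s².
Semi-major axis of the transfer orbit: a_t = (5906 + 29100)/2 = 17503 km.
Circular speed at r = 5906 km: v_c = √(μ/r) = 1.0860 km/s.
Transfer-orbit speed at the same r (vis-viva, a = a_t): v_t = √[μ(2/r − 1/a_t)] = 1.4003 km/s.
Δv₁ = |v_t − v_c| = |1.4003 − 1.0860| = 0.3143 km/s.

Δv₁ = 0.3143 km/s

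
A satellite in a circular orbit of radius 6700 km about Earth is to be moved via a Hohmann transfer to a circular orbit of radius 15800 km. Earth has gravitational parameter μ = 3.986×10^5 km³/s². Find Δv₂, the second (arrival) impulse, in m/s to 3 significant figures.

Δv₂ = 1150 m/s

The Hohmann ellipse has a_t = (r₁ + r₂)/2 = 11250 km.
Circular speed at r = 15800 km: v_c = √(μ/r) = 5.023 km/s.
Transfer-orbit speed at the same r (vis-viva, a = a_t): v_t = √[μ(2/r − 1/a_t)] = 3.876 km/s.
Δv₂ = |v_t − v_c| = |3.876 − 5.023| = 1.147 km/s.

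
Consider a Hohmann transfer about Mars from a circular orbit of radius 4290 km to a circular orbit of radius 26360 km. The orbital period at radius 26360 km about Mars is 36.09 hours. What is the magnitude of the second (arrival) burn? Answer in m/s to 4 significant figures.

From Kepler's third law T² = 4π²r³/μ at r = 26360 km, T = 36.09 hours = 36.09 × 3600 s = 1.29924×10^5 s: μ = 4π²r³/T² = 42836.8 km³/s².
Semi-major axis of the transfer orbit: a_t = (4290 + 26360)/2 = 15325 km.
On the circular orbit at r = 26360 km, v_c = √(μ/r) = 1.2748 km/s.
Transfer-orbit speed at the same r (vis-viva, a = a_t): v_t = √[μ(2/r − 1/a_t)] = 0.67447 km/s.
Δv₂ = |v_t − v_c| = |0.67447 − 1.2748| = 0.6003 km/s.

Δv₂ = 600.3 m/s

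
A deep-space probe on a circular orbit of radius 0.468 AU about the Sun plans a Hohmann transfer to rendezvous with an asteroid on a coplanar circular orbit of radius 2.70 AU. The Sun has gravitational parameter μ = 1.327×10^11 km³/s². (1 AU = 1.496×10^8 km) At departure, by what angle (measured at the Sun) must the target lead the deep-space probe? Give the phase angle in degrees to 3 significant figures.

In km: r₁ = 0.468 × 1.496×10^8 = 7.00128×10^7 km; r₂ = 2.70 × 1.496×10^8 = 4.0392×10^8 km.
The Hohmann ellipse has a_t = (r₁ + r₂)/2 = 2.369664×10^8 km.
The half-period of the transfer ellipse is t = π√(a_t³/μ) = 3.1459×10^7 s.
Target angular speed ω₂ = √(μ/r₂³) = 4.4874×10^-8 rad/s.
Angle swept by the target during transfer: ω₂·t = 1.4117 rad = 80.88°.
Arrival is 180° from departure on the ellipse, so φ = 180° − 80.88° = 99.1°.

φ = 99.1°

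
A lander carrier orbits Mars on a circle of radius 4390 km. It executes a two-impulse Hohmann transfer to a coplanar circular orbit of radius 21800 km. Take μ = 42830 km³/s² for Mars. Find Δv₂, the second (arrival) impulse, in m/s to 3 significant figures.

Semi-major axis of the transfer orbit: a_t = (4390 + 21800)/2 = 13095 km.
On the circular orbit at r = 21800 km, v_c = √(μ/r) = 1.4017 km/s.
Transfer-orbit speed at the same r (vis-viva, a = a_t): v_t = √[μ(2/r − 1/a_t)] = 0.81157 km/s.
Δv₂ = |v_t − v_c| = |0.81157 − 1.4017| = 0.5901 km/s.

Δv₂ = 590 m/s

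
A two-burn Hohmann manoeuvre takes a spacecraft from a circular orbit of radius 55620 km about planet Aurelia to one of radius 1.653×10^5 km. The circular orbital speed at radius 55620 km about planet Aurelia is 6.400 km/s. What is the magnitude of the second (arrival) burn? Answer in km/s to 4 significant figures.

Δv₂ = 1.078 km/s

From the circular-orbit relation v² = μ/r at r = 55620 km: μ = v²r = (6.400)² × 55620 = 2.27820×10^6 km³/s².
The Hohmann ellipse has a_t = (r₁ + r₂)/2 = 1.1046×10^5 km.
Circular speed at r = 1.653×10^5 km: v_c = √(μ/r) = 3.712 km/s.
Vis-viva on the transfer ellipse at r = 1.653×10^5 km gives v_t = √[μ(2/r − 1/a_t)] = 2.634 km/s.
Δv₂ = |v_t − v_c| = |2.634 − 3.712| = 1.078 km/s.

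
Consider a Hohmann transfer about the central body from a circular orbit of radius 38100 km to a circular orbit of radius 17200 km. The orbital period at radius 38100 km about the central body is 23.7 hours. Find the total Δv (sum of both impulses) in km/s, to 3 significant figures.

From Kepler's third law T² = 4π²r³/μ at r = 38100 km, T = 23.7 hours = 23.7 × 3600 s = 85320 s: μ = 4π²r³/T² = 2.99939×10^5 km³/s².
The Hohmann ellipse has a_t = (r₁ + r₂)/2 = 27650 km.
At r₁ the circular-orbit speed is v₁ = √(μ/r₁) = 2.80578 km/s.
On the transfer ellipse at r₁, v² = μ(2/r − 1/a) gives v_a = √[μ(2/r₁ − 1/a_t)] = 2.21295 km/s.
First burn Δv₁ = |v_a − v₁| = 0.5928 km/s.
Circular speed at r₂: v₂ = √(μ/r₂) = 4.176 km/s.
Transfer-orbit speed at r₂: v_p = √[μ(2/r₂ − 1/a_t)] = 4.902 km/s.
Second burn Δv₂ = |v₂ − v_p| = 0.7260 km/s.
Δv = Δv₁ + Δv₂ = 0.5928 + 0.7260 = 1.319 km/s.

Δv = 1.32 km/s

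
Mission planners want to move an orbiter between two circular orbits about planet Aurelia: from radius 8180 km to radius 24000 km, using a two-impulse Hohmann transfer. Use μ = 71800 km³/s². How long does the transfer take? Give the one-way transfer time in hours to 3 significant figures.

Semi-major axis of the transfer orbit: a_t = (8180 + 24000)/2 = 16090 km.
By Kepler's third law the transfer-orbit period is T = 2π√(a_t³/μ), so t = T/2 = 23930 s.
Converting: 23930 s ÷ 3600 s/hour = 6.65 hours.

t = 6.65 hours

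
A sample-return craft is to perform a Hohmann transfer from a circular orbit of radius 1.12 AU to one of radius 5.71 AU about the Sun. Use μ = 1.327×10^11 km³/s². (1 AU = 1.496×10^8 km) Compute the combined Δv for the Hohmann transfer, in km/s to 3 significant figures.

Δv = 13.6 km/s

In km: r₁ = 1.12 × 1.496×10^8 = 1.67552×10^8 km; r₂ = 5.71 × 1.496×10^8 = 8.54216×10^8 km.
Semi-major axis of the transfer orbit: a_t = (1.67552×10^8 + 8.54216×10^8)/2 = 5.10884×10^8 km.
Circular speed at r₁: v₁ = √(μ/r₁) = √(1.327×10^11/1.67552×10^8) = 28.142 km/s.
Transfer-orbit speed at r₁ (vis-viva equation): v_p = √[μ(2/r₁ − 1/a_t)] = 36.390 km/s.
First burn Δv₁ = |v_p − v₁| = 8.248 km/s.
At r₂, v₂ = √(μ/r₂) = 12.464 km/s.
Transfer-orbit speed at r₂: v_a = √[μ(2/r₂ − 1/a_t)] = 7.1378 km/s.
Second burn Δv₂ = |v₂ − v_a| = 5.326 km/s.
Δv = Δv₁ + Δv₂ = 8.248 + 5.326 = 13.57 km/s.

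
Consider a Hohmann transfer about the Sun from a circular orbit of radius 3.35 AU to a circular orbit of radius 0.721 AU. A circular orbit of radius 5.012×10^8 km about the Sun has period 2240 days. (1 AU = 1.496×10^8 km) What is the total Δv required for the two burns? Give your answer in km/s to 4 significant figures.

Δv = 16.51 km/s

From Kepler's third law T² = 4π²r³/μ at r = 5.012×10^8 km, T = 2240 days = 2240 × 86400 s = 1.93536×10^8 s: μ = 4π²r³/T² = 1.32700×10^11 km³/s².
In km: r₁ = 3.35 × 1.496×10^8 = 5.0116×10^8 km; r₂ = 0.721 × 1.496×10^8 = 1.078616×10^8 km.
The Hohmann ellipse has a_t = (r₁ + r₂)/2 = 3.045108×10^8 km.
Circular speed at r₁: v₁ = √(μ/r₁) = √(1.32700×10^11/5.0116×10^8) = 16.2722 km/s.
Transfer-orbit speed at r₁ (vis-viva equation): v_a = √[μ(2/r₁ − 1/a_t)] = 9.68453 km/s.
First burn Δv₁ = |v_a − v₁| = 6.588 km/s.
Circular speed at r₂: v₂ = √(μ/r₂) = 35.075 km/s.
Transfer-orbit speed at r₂: v_p = √[μ(2/r₂ − 1/a_t)] = 44.997 km/s.
Second burn Δv₂ = |v₂ − v_p| = 9.922 km/s.
Δv = Δv₁ + Δv₂ = 6.588 + 9.922 = 16.51 km/s.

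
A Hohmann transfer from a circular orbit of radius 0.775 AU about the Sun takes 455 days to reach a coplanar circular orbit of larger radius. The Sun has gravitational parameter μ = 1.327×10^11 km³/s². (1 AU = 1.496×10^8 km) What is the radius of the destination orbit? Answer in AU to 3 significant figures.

In km: r₁ = 0.775 × 1.496×10^8 = 1.1594×10^8 km.
Transfer time t = 455 days = 3.9312×10^7 s, and t = π√(a_t³/μ).
So a_t = (μ t²/π²)^(1/3) = (1.327×10^11 × (3.9312×10^7)² / π²)^(1/3) = 2.7492×10^8 km.
Since a_t = (r₁ + r₂)/2, r₂ = 2a_t − r₁ = 2×2.7492×10^8 − 1.1594×10^8 = 4.339×10^8 km.
In AU: r₂ = 4.339×10^8 / 1.496×10^8 = 2.90 AU.

r₂ = 2.90 AU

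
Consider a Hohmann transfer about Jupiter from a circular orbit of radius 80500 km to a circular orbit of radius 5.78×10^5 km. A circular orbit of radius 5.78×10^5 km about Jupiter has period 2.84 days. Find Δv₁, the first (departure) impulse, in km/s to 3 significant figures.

From Kepler's third law T² = 4π²r³/μ at r = 5.78×10^5 km, T = 2.84 days = 2.84 × 86400 s = 2.45376×10^5 s: μ = 4π²r³/T² = 1.26613×10^8 km³/s².
Semi-major axis of the transfer orbit: a_t = (80500 + 5.780×10^5)/2 = 3.2925×10^5 km.
Circular speed at r = 80500 km: v_c = √(μ/r) = 39.66 km/s.
Vis-viva on the transfer ellipse at r = 80500 km gives v_t = √[μ(2/r − 1/a_t)] = 52.55 km/s.
Δv₁ = |v_t − v_c| = |52.55 − 39.66| = 12.89 km/s.

Δv₁ = 12.9 km/s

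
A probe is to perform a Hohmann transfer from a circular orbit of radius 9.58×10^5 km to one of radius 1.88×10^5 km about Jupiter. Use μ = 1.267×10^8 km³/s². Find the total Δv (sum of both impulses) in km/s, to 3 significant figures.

The Hohmann ellipse has a_t = (r₁ + r₂)/2 = 5.730×10^5 km.
At r₁ the circular-orbit speed is v₁ = √(μ/r₁) = 11.50 km/s.
On the transfer ellipse at r₁, vis-viva gives v_a = √[μ(2/r₁ − 1/a_t)] = 6.587 km/s.
First burn Δv₁ = |v_a − v₁| = 4.913 km/s.
At r₂, v₂ = √(μ/r₂) = 25.960 km/s.
Transfer-orbit speed at r₂: v_p = √[μ(2/r₂ − 1/a_t)] = 33.567 km/s.
Second burn Δv₂ = |v₂ − v_p| = 7.607 km/s.
Total Δv = Δv₁ + Δv₂ = 12.52 km/s.

Δv = 12.5 km/s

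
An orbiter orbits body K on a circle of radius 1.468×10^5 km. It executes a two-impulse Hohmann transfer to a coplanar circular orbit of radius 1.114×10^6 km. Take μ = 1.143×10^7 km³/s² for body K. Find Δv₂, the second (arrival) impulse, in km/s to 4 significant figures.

Transfer-ellipse semi-major axis a_t = (r₁ + r₂)/2 = (1.468×10^5 + 1.114×10^6)/2 = 6.304×10^5 km.
On the circular orbit at r = 1.114×10^6 km, v_c = √(μ/r) = 3.203 km/s.
Transfer-orbit speed at the same r (vis-viva, a = a_t): v_t = √[μ(2/r − 1/a_t)] = 1.546 km/s.
Δv₂ = |v_t − v_c| = |1.546 − 3.203| = 1.657 km/s.

Δv₂ = 1.657 km/s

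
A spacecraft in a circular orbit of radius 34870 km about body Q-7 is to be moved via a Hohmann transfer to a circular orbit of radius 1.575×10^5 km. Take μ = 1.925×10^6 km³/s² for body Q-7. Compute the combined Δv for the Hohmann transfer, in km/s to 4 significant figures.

Δv = 3.469 km/s

Transfer-ellipse semi-major axis a_t = (r₁ + r₂)/2 = (34870 + 1.575×10^5)/2 = 96185 km.
At r₁ the circular-orbit speed is v₁ = √(μ/r₁) = 7.430 km/s.
On the transfer ellipse at r₁, vis-viva equation gives v_p = √[μ(2/r₁ − 1/a_t)] = 9.508 km/s.
First burn Δv₁ = |v_p − v₁| = 2.078 km/s.
Circular speed at r₂: v₂ = √(μ/r₂) = 3.496 km/s.
Transfer-orbit speed at r₂: v_a = √[μ(2/r₂ − 1/a_t)] = 2.105 km/s.
Second burn Δv₂ = |v₂ − v_a| = 1.391 km/s.
Total Δv = Δv₁ + Δv₂ = 3.469 km/s.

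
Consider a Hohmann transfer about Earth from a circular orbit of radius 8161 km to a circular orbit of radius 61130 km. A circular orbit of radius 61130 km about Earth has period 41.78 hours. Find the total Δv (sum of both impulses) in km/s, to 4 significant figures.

Δv = 3.609 km/s

From Kepler's third law T² = 4π²r³/μ at r = 61130 km, T = 41.78 hours = 41.78 × 3600 s = 1.50408×10^5 s: μ = 4π²r³/T² = 3.98640×10^5 km³/s².
Transfer-ellipse semi-major axis a_t = (r₁ + r₂)/2 = (8161 + 61130)/2 = 34645.5 km.
Circular speed at r₁: v₁ = √(μ/r₁) = √(3.98640×10^5/8161) = 6.989 km/s.
Transfer-orbit speed at r₁ (vis-viva equation): v_p = √[μ(2/r₁ − 1/a_t)] = 9.284 km/s.
First burn Δv₁ = |v_p − v₁| = 2.295 km/s.
At r₂, v₂ = √(μ/r₂) = 2.5537 km/s.
Transfer-orbit speed at r₂: v_a = √[μ(2/r₂ − 1/a_t)] = 1.2394 km/s.
Second burn Δv₂ = |v₂ − v_a| = 1.314 km/s.
Total Δv = Δv₁ + Δv₂ = 3.609 km/s.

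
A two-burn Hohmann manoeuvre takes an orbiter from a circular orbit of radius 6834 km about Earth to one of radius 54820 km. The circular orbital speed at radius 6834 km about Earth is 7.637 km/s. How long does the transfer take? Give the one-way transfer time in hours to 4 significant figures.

t = 7.481 hours

From the circular-orbit relation v² = μ/r at r = 6834 km: μ = v²r = (7.637)² × 6834 = 3.98585×10^5 km³/s².
The Hohmann ellipse has a_t = (r₁ + r₂)/2 = 30827 km.
By Kepler's third law the transfer-orbit period is T = 2π√(a_t³/μ), so t = T/2 = 26930 s.
Converting: 26930 s ÷ 3600 s/hour = 7.481 hours.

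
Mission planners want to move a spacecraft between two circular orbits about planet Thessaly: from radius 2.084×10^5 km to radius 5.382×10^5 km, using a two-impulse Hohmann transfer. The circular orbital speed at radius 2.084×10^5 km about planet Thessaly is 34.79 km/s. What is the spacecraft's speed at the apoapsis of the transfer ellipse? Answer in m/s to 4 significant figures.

v = 16180 m/s

From the circular-orbit relation v² = μ/r at r = 2.084×10^5 km: μ = v²r = (34.79)² × 2.084×10^5 = 2.52236×10^8 km³/s².
The Hohmann ellipse has a_t = (r₁ + r₂)/2 = 3.733×10^5 km.
At apoapsis, r = 5.382×10^5 km.
Applying v² = μ(2/r − 1/a_t): v = 16.18 km/s.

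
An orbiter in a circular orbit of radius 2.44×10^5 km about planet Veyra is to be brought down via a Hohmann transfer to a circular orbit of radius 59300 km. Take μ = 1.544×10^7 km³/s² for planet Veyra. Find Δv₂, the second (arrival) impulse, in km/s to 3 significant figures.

The Hohmann ellipse has a_t = (r₁ + r₂)/2 = 1.5165×10^5 km.
Circular speed at r = 59300 km: v_c = √(μ/r) = 16.136 km/s.
Vis-viva on the transfer ellipse at r = 59300 km gives v_t = √[μ(2/r − 1/a_t)] = 20.468 km/s.
Δv₂ = |v_t − v_c| = |20.468 − 16.136| = 4.332 km/s.

Δv₂ = 4.33 km/s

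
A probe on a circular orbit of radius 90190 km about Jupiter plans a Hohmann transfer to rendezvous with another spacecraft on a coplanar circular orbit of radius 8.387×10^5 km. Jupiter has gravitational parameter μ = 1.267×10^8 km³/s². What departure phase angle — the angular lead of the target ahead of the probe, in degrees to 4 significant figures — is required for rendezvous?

Semi-major axis of the transfer orbit: a_t = (90190 + 8.387×10^5)/2 = 4.64445×10^5 km.
Transfer time t = π√(a_t³/μ) = 88341 s.
The target's mean motion on its circular orbit is ω₂ = √(μ/r₂³) = 1.4655×10^-5 rad/s.
Angle swept by the target during transfer: ω₂·t = 1.2946 rad = 74.18°.
The probe traverses 180° on the transfer ellipse, so the target must lead by 180° − 74.18° = 105.8°.

φ = 105.8°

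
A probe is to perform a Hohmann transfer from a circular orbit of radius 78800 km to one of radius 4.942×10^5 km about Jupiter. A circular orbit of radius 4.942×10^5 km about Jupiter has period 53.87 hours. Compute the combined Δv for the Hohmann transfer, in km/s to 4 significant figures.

From Kepler's third law T² = 4π²r³/μ at r = 4.942×10^5 km, T = 53.87 hours = 53.87 × 3600 s = 1.93932×10^5 s: μ = 4π²r³/T² = 1.26698×10^8 km³/s².
Transfer-ellipse semi-major axis a_t = (r₁ + r₂)/2 = (78800 + 4.942×10^5)/2 = 2.865×10^5 km.
Circular speed at r₁: v₁ = √(μ/r₁) = √(1.26698×10^8/78800) = 40.098 km/s.
Transfer-orbit speed at r₁ (vis-viva): v_p = √[μ(2/r₁ − 1/a_t)] = 52.664 km/s.
First burn Δv₁ = |v_p − v₁| = 12.57 km/s.
Circular speed at r₂: v₂ = √(μ/r₂) = 16.0115 km/s.
Transfer-orbit speed at r₂: v_a = √[μ(2/r₂ − 1/a_t)] = 8.39719 km/s.
Second burn Δv₂ = |v₂ − v_a| = 7.614 km/s.
Total Δv = Δv₁ + Δv₂ = 20.18 km/s.

Δv = 20.18 km/s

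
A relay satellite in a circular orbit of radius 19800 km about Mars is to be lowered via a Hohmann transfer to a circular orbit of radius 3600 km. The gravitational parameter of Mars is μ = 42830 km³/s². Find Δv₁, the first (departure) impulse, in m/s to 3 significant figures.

Semi-major axis of the transfer orbit: a_t = (19800 + 3600)/2 = 11700 km.
On the circular orbit at r = 19800 km, v_c = √(μ/r) = 1.47076 km/s.
Vis-viva on the transfer ellipse at r = 19800 km gives v_t = √[μ(2/r − 1/a_t)] = 0.815830 km/s.
Δv₁ = |v_t − v_c| = |0.815830 − 1.47076| = 0.6549 km/s.

Δv₁ = 655 m/s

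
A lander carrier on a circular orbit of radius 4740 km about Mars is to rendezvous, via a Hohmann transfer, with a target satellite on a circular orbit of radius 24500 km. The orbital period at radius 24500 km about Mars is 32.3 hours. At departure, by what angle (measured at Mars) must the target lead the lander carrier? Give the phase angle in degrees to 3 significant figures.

φ = 97.0°

From Kepler's third law T² = 4π²r³/μ at r = 24500 km, T = 32.3 hours = 32.3 × 3600 s = 1.1628×10^5 s: μ = 4π²r³/T² = 42938.6 km³/s².
The Hohmann ellipse has a_t = (r₁ + r₂)/2 = 14620 km.
Transfer time t = π√(a_t³/μ) = 26800.8 s.
Target angular speed ω₂ = √(μ/r₂³) = 5.40350×10^-5 rad/s.
Angle swept by the target during transfer: ω₂·t = 1.44818 rad = 82.97°.
Arrival is 180° from departure on the ellipse, so φ = 180° − 82.97° = 97.0°.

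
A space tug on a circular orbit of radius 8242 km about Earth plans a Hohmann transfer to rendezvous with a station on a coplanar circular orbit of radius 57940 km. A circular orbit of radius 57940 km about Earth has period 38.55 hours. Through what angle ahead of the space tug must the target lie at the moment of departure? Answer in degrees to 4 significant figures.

From Kepler's third law T² = 4π²r³/μ at r = 57940 km, T = 38.55 hours = 38.55 × 3600 s = 1.3878×10^5 s: μ = 4π²r³/T² = 3.98696×10^5 km³/s².
The Hohmann ellipse has a_t = (r₁ + r₂)/2 = 33091 km.
Transfer time t = π√(a_t³/μ) = 29950 s.
The target's mean motion on its circular orbit is ω₂ = √(μ/r₂³) = 4.527×10^-5 rad/s.
Angle swept by the target during transfer: ω₂·t = 1.356 rad = 77.69°.
Arrival is 180° from departure on the ellipse, so φ = 180° − 77.69° = 102.3°.

φ = 102.3°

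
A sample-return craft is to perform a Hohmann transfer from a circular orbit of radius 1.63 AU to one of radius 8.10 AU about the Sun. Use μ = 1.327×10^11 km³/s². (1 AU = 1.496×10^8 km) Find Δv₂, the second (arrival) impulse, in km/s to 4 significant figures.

Δv₂ = 4.407 km/s

In km: r₁ = 1.63 × 1.496×10^8 = 2.43848×10^8 km; r₂ = 8.10 × 1.496×10^8 = 1.21176×10^9 km.
Transfer-ellipse semi-major axis a_t = (r₁ + r₂)/2 = (2.43848×10^8 + 1.21176×10^9)/2 = 7.27804×10^8 km.
Circular speed at r = 1.21176×10^9 km: v_c = √(μ/r) = 10.4647 km/s.
Transfer-orbit speed at the same r (vis-viva, a = a_t): v_t = √[μ(2/r − 1/a_t)] = 6.05731 km/s.
Δv₂ = |v_t − v_c| = |6.05731 − 10.4647| = 4.407 km/s.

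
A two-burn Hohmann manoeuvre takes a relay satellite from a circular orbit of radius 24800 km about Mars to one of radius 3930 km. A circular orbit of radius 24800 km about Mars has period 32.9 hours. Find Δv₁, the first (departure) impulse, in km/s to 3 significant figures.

From Kepler's third law T² = 4π²r³/μ at r = 24800 km, T = 32.9 hours = 32.9 × 3600 s = 1.1844×10^5 s: μ = 4π²r³/T² = 42925.8 km³/s².
Semi-major axis of the transfer orbit: a_t = (24800 + 3930)/2 = 14365 km.
Circular speed at r = 24800 km: v_c = √(μ/r) = 1.3156 km/s.
Vis-viva on the transfer ellipse at r = 24800 km gives v_t = √[μ(2/r − 1/a_t)] = 0.68814 km/s.
Δv₁ = |v_t − v_c| = |0.68814 − 1.3156| = 0.6275 km/s.

Δv₁ = 0.627 km/s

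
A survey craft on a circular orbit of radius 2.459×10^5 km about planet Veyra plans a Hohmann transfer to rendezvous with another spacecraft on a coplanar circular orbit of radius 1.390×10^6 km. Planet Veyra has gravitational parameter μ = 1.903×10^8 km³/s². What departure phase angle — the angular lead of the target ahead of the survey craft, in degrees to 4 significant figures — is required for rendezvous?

The Hohmann ellipse has a_t = (r₁ + r₂)/2 = 8.1795×10^5 km.
Transfer time t = π√(a_t³/μ) = 1.685×10^5 s.
Target angular speed ω₂ = √(μ/r₂³) = 8.418×10^-6 rad/s.
Angle swept by the target during transfer: ω₂·t = 1.418 rad = 81.25°.
The survey craft traverses 180° on the transfer ellipse, so the target must lead by 180° − 81.25° = 98.75°.

φ = 98.75°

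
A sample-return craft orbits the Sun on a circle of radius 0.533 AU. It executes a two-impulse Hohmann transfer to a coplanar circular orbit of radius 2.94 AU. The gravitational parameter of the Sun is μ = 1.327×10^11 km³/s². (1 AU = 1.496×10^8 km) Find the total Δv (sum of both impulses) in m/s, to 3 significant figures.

In km: r₁ = 0.533 × 1.496×10^8 = 7.97368×10^7 km; r₂ = 2.94 × 1.496×10^8 = 4.39824×10^8 km.
Semi-major axis of the transfer orbit: a_t = (7.97368×10^7 + 4.39824×10^8)/2 = 2.597804×10^8 km.
Circular speed at r₁: v₁ = √(μ/r₁) = √(1.327×10^11/7.97368×10^7) = 40.795 km/s.
On the transfer ellipse at r₁, vis-viva gives v_p = √[μ(2/r₁ − 1/a_t)] = 53.081 km/s.
First burn Δv₁ = |v_p − v₁| = 12.286 km/s.
At r₂, v₂ = √(μ/r₂) = 17.36985 km/s.
Transfer-orbit speed at r₂: v_a = √[μ(2/r₂ − 1/a_t)] = 9.623260 km/s.
Second burn Δv₂ = |v₂ − v_a| = 7.7466 km/s.
Total Δv = Δv₁ + Δv₂ = 20.03 km/s.

Δv = 20000 m/s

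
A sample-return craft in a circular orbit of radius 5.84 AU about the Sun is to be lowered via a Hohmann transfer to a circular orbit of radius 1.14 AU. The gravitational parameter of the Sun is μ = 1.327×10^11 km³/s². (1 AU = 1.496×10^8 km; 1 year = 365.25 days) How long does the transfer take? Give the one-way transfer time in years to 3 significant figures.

t = 3.26 years

In km: r₁ = 5.84 × 1.496×10^8 = 8.73664×10^8 km; r₂ = 1.14 × 1.496×10^8 = 1.70544×10^8 km.
Transfer-ellipse semi-major axis a_t = (r₁ + r₂)/2 = (8.73664×10^8 + 1.70544×10^8)/2 = 5.22104×10^8 km.
Half the transfer-orbit period gives t = π√(a_t³/μ) = 1.029×10^8 s.
Converting: 1.029×10^8 s ÷ 3.15576×10^7 s/year (365.25 × 86400) = 3.26 years.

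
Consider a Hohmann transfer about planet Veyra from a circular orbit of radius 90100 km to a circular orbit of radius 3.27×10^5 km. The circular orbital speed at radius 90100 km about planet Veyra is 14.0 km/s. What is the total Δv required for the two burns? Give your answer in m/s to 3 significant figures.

Δv = 6050 m/s

From the circular-orbit relation v² = μ/r at r = 90100 km: μ = v²r = (14.0)² × 90100 = 1.76596×10^7 km³/s².
Transfer-ellipse semi-major axis a_t = (r₁ + r₂)/2 = (90100 + 3.270×10^5)/2 = 2.0855×10^5 km.
Circular speed at r₁: v₁ = √(μ/r₁) = √(1.76596×10^7/90100) = 14.0000 km/s.
Transfer-orbit speed at r₁ (vis-viva): v_p = √[μ(2/r₁ − 1/a_t)] = 17.5306 km/s.
First burn Δv₁ = |v_p − v₁| = 3.5306 km/s.
At r₂, v₂ = √(μ/r₂) = 7.3488 km/s.
Transfer-orbit speed at r₂: v_a = √[μ(2/r₂ − 1/a_t)] = 4.8303 km/s.
Second burn Δv₂ = |v₂ − v_a| = 2.5185 km/s.
Δv = Δv₁ + Δv₂ = 3.5306 + 2.5185 = 6.049 km/s.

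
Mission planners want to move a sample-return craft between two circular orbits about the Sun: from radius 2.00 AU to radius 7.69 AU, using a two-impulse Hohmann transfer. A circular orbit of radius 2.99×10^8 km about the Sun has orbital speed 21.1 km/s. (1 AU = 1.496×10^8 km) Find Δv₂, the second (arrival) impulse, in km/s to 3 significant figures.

From the circular-orbit relation v² = μ/r at r = 2.99×10^8 km: μ = v²r = (21.1)² × 2.99×10^8 = 1.33118×10^11 km³/s².
In km: r₁ = 2.00 × 1.496×10^8 = 2.992×10^8 km; r₂ = 7.69 × 1.496×10^8 = 1.150424×10^9 km.
Transfer-ellipse semi-major axis a_t = (r₁ + r₂)/2 = (2.992×10^8 + 1.150424×10^9)/2 = 7.24812×10^8 km.
On the circular orbit at r = 1.150424×10^9 km, v_c = √(μ/r) = 10.757 km/s.
Vis-viva on the transfer ellipse at r = 1.150424×10^9 km gives v_t = √[μ(2/r − 1/a_t)] = 6.9113 km/s.
Δv₂ = |v_t − v_c| = |6.9113 − 10.757| = 3.846 km/s.

Δv₂ = 3.85 km/s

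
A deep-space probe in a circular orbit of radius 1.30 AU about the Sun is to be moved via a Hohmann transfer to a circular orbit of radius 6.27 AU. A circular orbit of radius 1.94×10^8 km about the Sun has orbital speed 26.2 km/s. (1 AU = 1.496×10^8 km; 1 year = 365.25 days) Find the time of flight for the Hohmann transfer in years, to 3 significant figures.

From the circular-orbit relation v² = μ/r at r = 1.94×10^8 km: μ = v²r = (26.2)² × 1.94×10^8 = 1.33169×10^11 km³/s².
In km: r₁ = 1.30 × 1.496×10^8 = 1.9448×10^8 km; r₂ = 6.27 × 1.496×10^8 = 9.37992×10^8 km.
The Hohmann ellipse has a_t = (r₁ + r₂)/2 = 5.66236×10^8 km.
Transfer time t = π√(a_t³/μ) = π√((5.66236×10^8)³ / 1.33169×10^11) = 1.160×10^8 s.
Converting: 1.160×10^8 s ÷ 3.15576×10^7 s/year (365.25 × 86400) = 3.68 years.

t = 3.68 years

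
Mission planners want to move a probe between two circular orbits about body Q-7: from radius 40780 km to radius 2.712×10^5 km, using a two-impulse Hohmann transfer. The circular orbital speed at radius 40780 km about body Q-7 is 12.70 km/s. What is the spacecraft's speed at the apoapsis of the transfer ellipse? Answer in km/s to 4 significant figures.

v = 2.518 km/s

From the circular-orbit relation v² = μ/r at r = 40780 km: μ = v²r = (12.70)² × 40780 = 6.57741×10^6 km³/s².
The Hohmann ellipse has a_t = (r₁ + r₂)/2 = 1.5599×10^5 km.
At apoapsis, r = 2.712×10^5 km.
Vis-viva: v = √[μ(2/r − 1/a_t)] = √[6.57741×10^6 × (2/2.712×10^5 − 1/1.5599×10^5)] = 2.518 km/s.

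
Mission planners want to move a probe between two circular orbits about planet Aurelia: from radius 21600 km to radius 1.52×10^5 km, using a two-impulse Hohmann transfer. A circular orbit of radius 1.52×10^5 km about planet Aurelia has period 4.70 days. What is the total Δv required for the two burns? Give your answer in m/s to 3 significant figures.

Δv = 3200 m/s

From Kepler's third law T² = 4π²r³/μ at r = 1.52×10^5 km, T = 4.70 days = 4.70 × 86400 s = 4.0608×10^5 s: μ = 4π²r³/T² = 8.40751×10^5 km³/s².
The Hohmann ellipse has a_t = (r₁ + r₂)/2 = 86800 km.
At r₁ the circular-orbit speed is v₁ = √(μ/r₁) = 6.239 km/s.
Transfer-orbit speed at r₁ (v² = μ(2/r − 1/a)): v_p = √[μ(2/r₁ − 1/a_t)] = 8.256 km/s.
First burn Δv₁ = |v_p − v₁| = 2.017 km/s.
Circular speed at r₂: v₂ = √(μ/r₂) = 2.352 km/s.
Transfer-orbit speed at r₂: v_a = √[μ(2/r₂ − 1/a_t)] = 1.173 km/s.
Second burn Δv₂ = |v₂ − v_a| = 1.179 km/s.
Total Δv = Δv₁ + Δv₂ = 3.196 km/s.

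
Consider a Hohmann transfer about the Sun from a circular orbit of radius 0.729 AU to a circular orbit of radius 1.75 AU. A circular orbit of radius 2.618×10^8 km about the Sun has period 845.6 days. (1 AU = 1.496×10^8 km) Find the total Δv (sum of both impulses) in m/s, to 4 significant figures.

Δv = 11810 m/s

From Kepler's third law T² = 4π²r³/μ at r = 2.618×10^8 km, T = 845.6 days = 845.6 × 86400 s = 7.305984×10^7 s: μ = 4π²r³/T² = 1.32712×10^11 km³/s².
In km: r₁ = 0.729 × 1.496×10^8 = 1.090584×10^8 km; r₂ = 1.75 × 1.496×10^8 = 2.618×10^8 km.
Transfer-ellipse semi-major axis a_t = (r₁ + r₂)/2 = (1.090584×10^8 + 2.618×10^8)/2 = 1.854292×10^8 km.
At r₁ the circular-orbit speed is v₁ = √(μ/r₁) = 34.884 km/s.
Transfer-orbit speed at r₁ (v² = μ(2/r − 1/a)): v_p = √[μ(2/r₁ − 1/a_t)] = 41.450 km/s.
First burn Δv₁ = |v_p − v₁| = 6.566 km/s.
At r₂, v₂ = √(μ/r₂) = 22.515 km/s.
Transfer-orbit speed at r₂: v_a = √[μ(2/r₂ − 1/a_t)] = 17.267 km/s.
Second burn Δv₂ = |v₂ − v_a| = 5.248 km/s.
Δv = Δv₁ + Δv₂ = 6.566 + 5.248 = 11.81 km/s.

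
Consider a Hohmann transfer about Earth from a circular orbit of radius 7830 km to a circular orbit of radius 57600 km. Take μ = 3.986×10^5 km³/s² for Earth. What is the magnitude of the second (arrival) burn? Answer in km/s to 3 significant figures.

Δv₂ = 1.34 km/s

Transfer-ellipse semi-major axis a_t = (r₁ + r₂)/2 = (7830 + 57600)/2 = 32715 km.
Circular speed at r = 57600 km: v_c = √(μ/r) = 2.631 km/s.
Vis-viva on the transfer ellipse at r = 57600 km gives v_t = √[μ(2/r − 1/a_t)] = 1.287 km/s.
Δv₂ = |v_t − v_c| = |1.287 − 2.631| = 1.344 km/s.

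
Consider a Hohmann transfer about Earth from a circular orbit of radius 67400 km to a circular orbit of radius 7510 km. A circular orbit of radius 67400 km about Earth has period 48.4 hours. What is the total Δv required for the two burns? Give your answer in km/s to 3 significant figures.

From Kepler's third law T² = 4π²r³/μ at r = 67400 km, T = 48.4 hours = 48.4 × 3600 s = 1.7424×10^5 s: μ = 4π²r³/T² = 3.98147×10^5 km³/s².
Semi-major axis of the transfer orbit: a_t = (67400 + 7510)/2 = 37455 km.
At r₁ the circular-orbit speed is v₁ = √(μ/r₁) = 2.430 km/s.
Transfer-orbit speed at r₁ (v² = μ(2/r − 1/a)): v_a = √[μ(2/r₁ − 1/a_t)] = 1.088 km/s.
First burn Δv₁ = |v_a − v₁| = 1.342 km/s.
At r₂, v₂ = √(μ/r₂) = 7.281 km/s.
Transfer-orbit speed at r₂: v_p = √[μ(2/r₂ − 1/a_t)] = 9.767 km/s.
Second burn Δv₂ = |v₂ − v_p| = 2.486 km/s.
Total Δv = Δv₁ + Δv₂ = 3.828 km/s.

Δv = 3.83 km/s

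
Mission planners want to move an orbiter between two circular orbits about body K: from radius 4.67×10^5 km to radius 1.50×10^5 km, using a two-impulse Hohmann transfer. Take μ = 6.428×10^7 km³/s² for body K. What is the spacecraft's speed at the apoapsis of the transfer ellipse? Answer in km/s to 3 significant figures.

Transfer-ellipse semi-major axis a_t = (r₁ + r₂)/2 = (4.670×10^5 + 1.500×10^5)/2 = 3.085×10^5 km.
The apoapsis of the transfer ellipse is at r = 4.670×10^5 km.
Vis-viva: v = √[μ(2/r − 1/a_t)] = √[6.428×10^7 × (2/4.670×10^5 − 1/3.085×10^5)] = 8.181 km/s.

v = 8.18 km/s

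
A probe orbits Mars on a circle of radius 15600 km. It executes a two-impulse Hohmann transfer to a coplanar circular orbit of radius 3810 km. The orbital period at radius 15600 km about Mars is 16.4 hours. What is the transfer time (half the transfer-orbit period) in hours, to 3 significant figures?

From Kepler's third law T² = 4π²r³/μ at r = 15600 km, T = 16.4 hours = 16.4 × 3600 s = 59040 s: μ = 4π²r³/T² = 42997.3 km³/s².
Semi-major axis of the transfer orbit: a_t = (15600 + 3810)/2 = 9705 km.
Half the transfer-orbit period gives t = π√(a_t³/μ) = 14485 s.
Converting: 14485 s ÷ 3600 s/hour = 4.02 hours.

t = 4.02 hours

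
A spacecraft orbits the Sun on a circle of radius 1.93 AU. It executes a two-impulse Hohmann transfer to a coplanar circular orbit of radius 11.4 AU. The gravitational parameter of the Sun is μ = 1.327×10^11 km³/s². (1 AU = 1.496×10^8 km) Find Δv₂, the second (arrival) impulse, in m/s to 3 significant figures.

In km: r₁ = 1.93 × 1.496×10^8 = 2.88728×10^8 km; r₂ = 11.4 × 1.496×10^8 = 1.70544×10^9 km.
Semi-major axis of the transfer orbit: a_t = (2.88728×10^8 + 1.70544×10^9)/2 = 9.97084×10^8 km.
Circular speed at r = 1.70544×10^9 km: v_c = √(μ/r) = 8.821 km/s.
Transfer-orbit speed at the same r (vis-viva, a = a_t): v_t = √[μ(2/r − 1/a_t)] = 4.747 km/s.
Δv₂ = |v_t − v_c| = |4.747 − 8.821| = 4.074 km/s.

Δv₂ = 4070 m/s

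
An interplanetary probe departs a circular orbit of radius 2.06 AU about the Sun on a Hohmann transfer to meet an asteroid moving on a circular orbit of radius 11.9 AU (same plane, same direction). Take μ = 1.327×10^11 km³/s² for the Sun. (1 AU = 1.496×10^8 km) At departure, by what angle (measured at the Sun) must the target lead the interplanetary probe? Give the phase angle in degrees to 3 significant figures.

φ = 99.1°

In km: r₁ = 2.06 × 1.496×10^8 = 3.08176×10^8 km; r₂ = 11.9 × 1.496×10^8 = 1.78024×10^9 km.
The Hohmann ellipse has a_t = (r₁ + r₂)/2 = 1.044208×10^9 km.
Transfer time t = π√(a_t³/μ) = 2.9100×10^8 s.
The target's mean motion on its circular orbit is ω₂ = √(μ/r₂³) = 4.8497×10^-9 rad/s.
Angle swept by the target during transfer: ω₂·t = 1.4113 rad = 80.86°.
Arrival is 180° from departure on the ellipse, so φ = 180° − 80.86° = 99.1°.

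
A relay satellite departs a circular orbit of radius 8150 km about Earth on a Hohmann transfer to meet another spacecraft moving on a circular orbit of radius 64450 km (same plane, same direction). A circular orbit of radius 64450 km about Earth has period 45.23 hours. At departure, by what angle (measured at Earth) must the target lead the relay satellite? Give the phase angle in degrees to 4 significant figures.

From Kepler's third law T² = 4π²r³/μ at r = 64450 km, T = 45.23 hours = 45.23 × 3600 s = 1.62828×10^5 s: μ = 4π²r³/T² = 3.98630×10^5 km³/s².
The Hohmann ellipse has a_t = (r₁ + r₂)/2 = 36300 km.
Transfer time t = π√(a_t³/μ) = 34410 s.
Target angular speed ω₂ = √(μ/r₂³) = 3.859×10^-5 rad/s.
Angle swept by the target during transfer: ω₂·t = 1.3279 rad = 76.08°.
The relay satellite traverses 180° on the transfer ellipse, so the target must lead by 180° − 76.08° = 103.9°.

φ = 103.9°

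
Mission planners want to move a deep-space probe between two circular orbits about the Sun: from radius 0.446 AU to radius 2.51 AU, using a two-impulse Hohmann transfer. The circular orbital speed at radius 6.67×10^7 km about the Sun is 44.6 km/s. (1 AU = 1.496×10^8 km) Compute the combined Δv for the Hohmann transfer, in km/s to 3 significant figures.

Δv = 22.0 km/s

From the circular-orbit relation v² = μ/r at r = 6.67×10^7 km: μ = v²r = (44.6)² × 6.67×10^7 = 1.32677×10^11 km³/s².
In km: r₁ = 0.446 × 1.496×10^8 = 6.67216×10^7 km; r₂ = 2.51 × 1.496×10^8 = 3.75496×10^8 km.
The Hohmann ellipse has a_t = (r₁ + r₂)/2 = 2.211088×10^8 km.
Circular speed at r₁: v₁ = √(μ/r₁) = √(1.32677×10^11/6.67216×10^7) = 44.59 km/s.
On the transfer ellipse at r₁, vis-viva gives v_p = √[μ(2/r₁ − 1/a_t)] = 58.11 km/s.
First burn Δv₁ = |v_p − v₁| = 13.52 km/s.
Circular speed at r₂: v₂ = √(μ/r₂) = 18.797 km/s.
Transfer-orbit speed at r₂: v_a = √[μ(2/r₂ − 1/a_t)] = 10.326 km/s.
Second burn Δv₂ = |v₂ − v_a| = 8.471 km/s.
Δv = Δv₁ + Δv₂ = 13.52 + 8.471 = 21.99 km/s.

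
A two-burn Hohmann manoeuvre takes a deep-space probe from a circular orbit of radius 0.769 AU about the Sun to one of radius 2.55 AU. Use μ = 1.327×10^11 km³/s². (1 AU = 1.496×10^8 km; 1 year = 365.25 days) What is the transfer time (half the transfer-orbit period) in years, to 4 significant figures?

In km: r₁ = 0.769 × 1.496×10^8 = 1.150424×10^8 km; r₂ = 2.55 × 1.496×10^8 = 3.8148×10^8 km.
The Hohmann ellipse has a_t = (r₁ + r₂)/2 = 2.482612×10^8 km.
By Kepler's third law the transfer-orbit period is T = 2π√(a_t³/μ), so t = T/2 = 3.373×10^7 s.
Converting: 3.373×10^7 s ÷ 3.15576×10^7 s/year (365.25 × 86400) = 1.069 years.

t = 1.069 years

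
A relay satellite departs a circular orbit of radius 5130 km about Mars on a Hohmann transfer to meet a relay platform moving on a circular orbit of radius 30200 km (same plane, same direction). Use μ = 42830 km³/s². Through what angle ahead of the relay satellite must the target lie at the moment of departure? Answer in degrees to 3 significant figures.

φ = 99.5°

The Hohmann ellipse has a_t = (r₁ + r₂)/2 = 17665 km.
Transfer time t = π√(a_t³/μ) = 35641 s.
Target angular speed ω₂ = √(μ/r₂³) = 3.9433×10^-5 rad/s.
Angle swept by the target during transfer: ω₂·t = 1.40543 rad = 80.53°.
The relay satellite traverses 180° on the transfer ellipse, so the target must lead by 180° − 80.53° = 99.5°.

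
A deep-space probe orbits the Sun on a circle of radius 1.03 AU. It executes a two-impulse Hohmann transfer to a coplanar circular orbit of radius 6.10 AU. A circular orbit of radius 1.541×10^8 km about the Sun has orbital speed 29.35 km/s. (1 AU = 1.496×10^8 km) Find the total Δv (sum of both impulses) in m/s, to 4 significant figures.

From the circular-orbit relation v² = μ/r at r = 1.541×10^8 km: μ = v²r = (29.35)² × 1.541×10^8 = 1.32745×10^11 km³/s².
In km: r₁ = 1.03 × 1.496×10^8 = 1.54088×10^8 km; r₂ = 6.10 × 1.496×10^8 = 9.1256×10^8 km.
Semi-major axis of the transfer orbit: a_t = (1.54088×10^8 + 9.1256×10^8)/2 = 5.33324×10^8 km.
Circular speed at r₁: v₁ = √(μ/r₁) = √(1.32745×10^11/1.54088×10^8) = 29.351 km/s.
Transfer-orbit speed at r₁ (v² = μ(2/r − 1/a)): v_p = √[μ(2/r₁ − 1/a_t)] = 38.394 km/s.
First burn Δv₁ = |v_p − v₁| = 9.043 km/s.
At r₂, v₂ = √(μ/r₂) = 12.061 km/s.
Transfer-orbit speed at r₂: v_a = √[μ(2/r₂ − 1/a_t)] = 6.4829 km/s.
Second burn Δv₂ = |v₂ − v_a| = 5.578 km/s.
Total Δv = Δv₁ + Δv₂ = 14.62 km/s.

Δv = 14620 m/s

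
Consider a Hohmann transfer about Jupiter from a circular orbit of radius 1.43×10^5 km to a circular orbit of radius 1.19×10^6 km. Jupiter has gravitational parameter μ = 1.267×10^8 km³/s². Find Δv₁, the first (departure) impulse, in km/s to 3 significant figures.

Δv₁ = 10.0 km/s

Semi-major axis of the transfer orbit: a_t = (1.430×10^5 + 1.190×10^6)/2 = 6.665×10^5 km.
Circular speed at r = 1.430×10^5 km: v_c = √(μ/r) = 29.766 km/s.
Transfer-orbit speed at the same r (vis-viva, a = a_t): v_t = √[μ(2/r − 1/a_t)] = 39.773 km/s.
Δv₁ = |v_t − v_c| = |39.773 − 29.766| = 10.01 km/s.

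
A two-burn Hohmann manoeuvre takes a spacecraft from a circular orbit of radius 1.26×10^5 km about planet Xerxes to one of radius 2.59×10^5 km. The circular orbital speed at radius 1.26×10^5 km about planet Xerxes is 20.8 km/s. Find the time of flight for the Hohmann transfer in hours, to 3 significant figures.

From the circular-orbit relation v² = μ/r at r = 1.26×10^5 km: μ = v²r = (20.8)² × 1.26×10^5 = 5.45126×10^7 km³/s².
Semi-major axis of the transfer orbit: a_t = (1.260×10^5 + 2.590×10^5)/2 = 1.925×10^5 km.
Transfer time t = π√(a_t³/μ) = π√((1.925×10^5)³ / 5.45126×10^7) = 35940 s.
Converting: 35940 s ÷ 3600 s/hour = 9.98 hours.

t = 9.98 hours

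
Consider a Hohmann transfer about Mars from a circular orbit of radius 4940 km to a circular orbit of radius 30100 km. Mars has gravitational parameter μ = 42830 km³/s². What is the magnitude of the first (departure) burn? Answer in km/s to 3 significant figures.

Δv₁ = 0.915 km/s

Transfer-ellipse semi-major axis a_t = (r₁ + r₂)/2 = (4940 + 30100)/2 = 17520 km.
Circular speed at r = 4940 km: v_c = √(μ/r) = 2.944 km/s.
Vis-viva on the transfer ellipse at r = 4940 km gives v_t = √[μ(2/r − 1/a_t)] = 3.859 km/s.
Δv₁ = |v_t − v_c| = |3.859 − 2.944| = 0.9150 km/s.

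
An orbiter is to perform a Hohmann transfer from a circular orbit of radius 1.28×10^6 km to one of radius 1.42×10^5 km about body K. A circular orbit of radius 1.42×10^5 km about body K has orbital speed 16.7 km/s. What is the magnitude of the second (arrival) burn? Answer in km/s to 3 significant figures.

Δv₂ = 5.71 km/s

From the circular-orbit relation v² = μ/r at r = 1.42×10^5 km: μ = v²r = (16.7)² × 1.42×10^5 = 3.96024×10^7 km³/s².
Transfer-ellipse semi-major axis a_t = (r₁ + r₂)/2 = (1.280×10^6 + 1.420×10^5)/2 = 7.110×10^5 km.
Circular speed at r = 1.420×10^5 km: v_c = √(μ/r) = 16.700 km/s.
Vis-viva on the transfer ellipse at r = 1.420×10^5 km gives v_t = √[μ(2/r − 1/a_t)] = 22.407 km/s.
Δv₂ = |v_t − v_c| = |22.407 − 16.700| = 5.707 km/s.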